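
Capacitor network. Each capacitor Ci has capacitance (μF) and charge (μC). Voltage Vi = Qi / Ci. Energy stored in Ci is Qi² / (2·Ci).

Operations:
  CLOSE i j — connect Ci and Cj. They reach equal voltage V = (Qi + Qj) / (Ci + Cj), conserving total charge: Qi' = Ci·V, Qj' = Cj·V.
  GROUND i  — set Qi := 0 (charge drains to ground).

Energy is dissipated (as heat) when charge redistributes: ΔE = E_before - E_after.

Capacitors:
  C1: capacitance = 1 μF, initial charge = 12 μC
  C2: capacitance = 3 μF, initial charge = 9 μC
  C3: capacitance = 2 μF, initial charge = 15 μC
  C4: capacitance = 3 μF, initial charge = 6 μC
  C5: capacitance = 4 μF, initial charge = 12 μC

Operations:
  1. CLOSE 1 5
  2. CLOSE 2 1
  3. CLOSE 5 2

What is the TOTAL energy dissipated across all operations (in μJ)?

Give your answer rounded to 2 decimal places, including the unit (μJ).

Initial: C1(1μF, Q=12μC, V=12.00V), C2(3μF, Q=9μC, V=3.00V), C3(2μF, Q=15μC, V=7.50V), C4(3μF, Q=6μC, V=2.00V), C5(4μF, Q=12μC, V=3.00V)
Op 1: CLOSE 1-5: Q_total=24.00, C_total=5.00, V=4.80; Q1=4.80, Q5=19.20; dissipated=32.400
Op 2: CLOSE 2-1: Q_total=13.80, C_total=4.00, V=3.45; Q2=10.35, Q1=3.45; dissipated=1.215
Op 3: CLOSE 5-2: Q_total=29.55, C_total=7.00, V=4.22; Q5=16.89, Q2=12.66; dissipated=1.562
Total dissipated: 35.177 μJ

Answer: 35.18 μJ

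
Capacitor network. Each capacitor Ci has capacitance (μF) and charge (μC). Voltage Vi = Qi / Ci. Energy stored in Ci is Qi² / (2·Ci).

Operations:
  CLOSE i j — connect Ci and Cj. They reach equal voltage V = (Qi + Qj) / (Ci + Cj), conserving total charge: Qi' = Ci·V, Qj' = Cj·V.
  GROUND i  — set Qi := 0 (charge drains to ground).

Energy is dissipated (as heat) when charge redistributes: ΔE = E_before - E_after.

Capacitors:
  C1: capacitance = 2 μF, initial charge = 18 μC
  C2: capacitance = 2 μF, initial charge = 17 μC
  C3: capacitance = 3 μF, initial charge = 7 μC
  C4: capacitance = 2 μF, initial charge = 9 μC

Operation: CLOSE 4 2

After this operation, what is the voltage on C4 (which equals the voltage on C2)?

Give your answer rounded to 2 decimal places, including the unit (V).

Answer: 6.50 V

Derivation:
Initial: C1(2μF, Q=18μC, V=9.00V), C2(2μF, Q=17μC, V=8.50V), C3(3μF, Q=7μC, V=2.33V), C4(2μF, Q=9μC, V=4.50V)
Op 1: CLOSE 4-2: Q_total=26.00, C_total=4.00, V=6.50; Q4=13.00, Q2=13.00; dissipated=8.000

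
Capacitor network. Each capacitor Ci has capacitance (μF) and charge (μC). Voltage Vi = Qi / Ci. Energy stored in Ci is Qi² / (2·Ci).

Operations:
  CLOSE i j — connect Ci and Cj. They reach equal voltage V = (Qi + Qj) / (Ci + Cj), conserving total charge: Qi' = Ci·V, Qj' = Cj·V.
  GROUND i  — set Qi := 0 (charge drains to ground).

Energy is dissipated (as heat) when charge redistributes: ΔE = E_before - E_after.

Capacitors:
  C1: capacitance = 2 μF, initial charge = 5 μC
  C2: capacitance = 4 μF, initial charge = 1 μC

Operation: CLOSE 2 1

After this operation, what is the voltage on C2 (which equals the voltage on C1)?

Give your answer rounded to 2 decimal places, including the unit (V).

Initial: C1(2μF, Q=5μC, V=2.50V), C2(4μF, Q=1μC, V=0.25V)
Op 1: CLOSE 2-1: Q_total=6.00, C_total=6.00, V=1.00; Q2=4.00, Q1=2.00; dissipated=3.375

Answer: 1.00 V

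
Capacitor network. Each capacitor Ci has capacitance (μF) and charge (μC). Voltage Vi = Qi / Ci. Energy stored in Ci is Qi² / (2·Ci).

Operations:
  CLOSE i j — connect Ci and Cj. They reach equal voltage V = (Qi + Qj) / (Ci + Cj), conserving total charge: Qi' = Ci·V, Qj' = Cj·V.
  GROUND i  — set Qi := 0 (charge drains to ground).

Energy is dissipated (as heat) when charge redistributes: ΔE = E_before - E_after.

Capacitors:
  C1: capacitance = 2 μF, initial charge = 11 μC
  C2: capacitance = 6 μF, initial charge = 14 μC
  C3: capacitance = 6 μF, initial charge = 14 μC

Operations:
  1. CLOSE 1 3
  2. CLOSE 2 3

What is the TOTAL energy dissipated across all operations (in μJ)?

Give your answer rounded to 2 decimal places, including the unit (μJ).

Initial: C1(2μF, Q=11μC, V=5.50V), C2(6μF, Q=14μC, V=2.33V), C3(6μF, Q=14μC, V=2.33V)
Op 1: CLOSE 1-3: Q_total=25.00, C_total=8.00, V=3.12; Q1=6.25, Q3=18.75; dissipated=7.521
Op 2: CLOSE 2-3: Q_total=32.75, C_total=12.00, V=2.73; Q2=16.38, Q3=16.38; dissipated=0.940
Total dissipated: 8.461 μJ

Answer: 8.46 μJ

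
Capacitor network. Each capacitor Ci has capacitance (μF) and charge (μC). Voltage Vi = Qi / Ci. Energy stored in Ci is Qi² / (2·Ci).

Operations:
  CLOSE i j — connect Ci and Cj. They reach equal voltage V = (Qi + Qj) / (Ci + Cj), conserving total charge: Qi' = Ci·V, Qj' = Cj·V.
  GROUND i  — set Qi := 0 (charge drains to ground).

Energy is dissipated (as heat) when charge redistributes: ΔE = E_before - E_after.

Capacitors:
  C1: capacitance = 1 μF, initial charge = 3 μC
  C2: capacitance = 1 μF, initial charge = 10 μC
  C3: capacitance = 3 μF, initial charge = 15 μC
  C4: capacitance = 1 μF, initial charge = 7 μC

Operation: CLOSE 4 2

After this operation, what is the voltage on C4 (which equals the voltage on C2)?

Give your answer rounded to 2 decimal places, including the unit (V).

Initial: C1(1μF, Q=3μC, V=3.00V), C2(1μF, Q=10μC, V=10.00V), C3(3μF, Q=15μC, V=5.00V), C4(1μF, Q=7μC, V=7.00V)
Op 1: CLOSE 4-2: Q_total=17.00, C_total=2.00, V=8.50; Q4=8.50, Q2=8.50; dissipated=2.250

Answer: 8.50 V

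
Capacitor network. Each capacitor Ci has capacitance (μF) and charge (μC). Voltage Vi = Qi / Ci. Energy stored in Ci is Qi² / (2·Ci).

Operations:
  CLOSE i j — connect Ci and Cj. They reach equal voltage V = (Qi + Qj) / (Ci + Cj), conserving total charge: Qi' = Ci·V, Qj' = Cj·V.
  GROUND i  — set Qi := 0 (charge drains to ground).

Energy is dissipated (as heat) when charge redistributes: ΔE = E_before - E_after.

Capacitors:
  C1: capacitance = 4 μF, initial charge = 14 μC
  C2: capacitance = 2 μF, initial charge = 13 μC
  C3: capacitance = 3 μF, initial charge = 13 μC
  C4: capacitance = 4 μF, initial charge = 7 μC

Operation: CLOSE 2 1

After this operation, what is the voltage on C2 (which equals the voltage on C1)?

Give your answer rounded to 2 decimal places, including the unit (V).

Answer: 4.50 V

Derivation:
Initial: C1(4μF, Q=14μC, V=3.50V), C2(2μF, Q=13μC, V=6.50V), C3(3μF, Q=13μC, V=4.33V), C4(4μF, Q=7μC, V=1.75V)
Op 1: CLOSE 2-1: Q_total=27.00, C_total=6.00, V=4.50; Q2=9.00, Q1=18.00; dissipated=6.000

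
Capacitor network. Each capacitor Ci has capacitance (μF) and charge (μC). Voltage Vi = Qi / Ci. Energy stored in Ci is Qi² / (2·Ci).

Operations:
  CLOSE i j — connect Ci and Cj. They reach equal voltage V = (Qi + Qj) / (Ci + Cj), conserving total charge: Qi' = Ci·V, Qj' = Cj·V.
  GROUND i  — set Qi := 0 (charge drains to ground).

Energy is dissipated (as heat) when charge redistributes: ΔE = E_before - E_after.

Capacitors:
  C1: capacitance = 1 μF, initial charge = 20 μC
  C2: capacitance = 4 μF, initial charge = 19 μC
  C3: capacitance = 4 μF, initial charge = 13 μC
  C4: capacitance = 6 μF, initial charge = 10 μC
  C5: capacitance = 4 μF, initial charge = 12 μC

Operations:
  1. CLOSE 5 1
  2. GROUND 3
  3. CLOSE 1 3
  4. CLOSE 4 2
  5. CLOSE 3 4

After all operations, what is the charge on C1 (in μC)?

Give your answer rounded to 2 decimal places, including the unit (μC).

Initial: C1(1μF, Q=20μC, V=20.00V), C2(4μF, Q=19μC, V=4.75V), C3(4μF, Q=13μC, V=3.25V), C4(6μF, Q=10μC, V=1.67V), C5(4μF, Q=12μC, V=3.00V)
Op 1: CLOSE 5-1: Q_total=32.00, C_total=5.00, V=6.40; Q5=25.60, Q1=6.40; dissipated=115.600
Op 2: GROUND 3: Q3=0; energy lost=21.125
Op 3: CLOSE 1-3: Q_total=6.40, C_total=5.00, V=1.28; Q1=1.28, Q3=5.12; dissipated=16.384
Op 4: CLOSE 4-2: Q_total=29.00, C_total=10.00, V=2.90; Q4=17.40, Q2=11.60; dissipated=11.408
Op 5: CLOSE 3-4: Q_total=22.52, C_total=10.00, V=2.25; Q3=9.01, Q4=13.51; dissipated=3.149
Final charges: Q1=1.28, Q2=11.60, Q3=9.01, Q4=13.51, Q5=25.60

Answer: 1.28 μC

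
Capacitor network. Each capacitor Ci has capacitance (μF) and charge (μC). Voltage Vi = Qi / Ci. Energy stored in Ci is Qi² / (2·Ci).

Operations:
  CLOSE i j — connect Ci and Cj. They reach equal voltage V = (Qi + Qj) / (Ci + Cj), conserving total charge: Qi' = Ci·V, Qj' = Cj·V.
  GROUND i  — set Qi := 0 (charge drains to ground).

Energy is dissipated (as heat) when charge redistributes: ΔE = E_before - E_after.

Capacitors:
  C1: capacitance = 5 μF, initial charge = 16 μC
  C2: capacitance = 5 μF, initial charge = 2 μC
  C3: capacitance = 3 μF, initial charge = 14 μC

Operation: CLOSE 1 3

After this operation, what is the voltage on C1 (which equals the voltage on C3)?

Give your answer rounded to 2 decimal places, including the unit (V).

Initial: C1(5μF, Q=16μC, V=3.20V), C2(5μF, Q=2μC, V=0.40V), C3(3μF, Q=14μC, V=4.67V)
Op 1: CLOSE 1-3: Q_total=30.00, C_total=8.00, V=3.75; Q1=18.75, Q3=11.25; dissipated=2.017

Answer: 3.75 V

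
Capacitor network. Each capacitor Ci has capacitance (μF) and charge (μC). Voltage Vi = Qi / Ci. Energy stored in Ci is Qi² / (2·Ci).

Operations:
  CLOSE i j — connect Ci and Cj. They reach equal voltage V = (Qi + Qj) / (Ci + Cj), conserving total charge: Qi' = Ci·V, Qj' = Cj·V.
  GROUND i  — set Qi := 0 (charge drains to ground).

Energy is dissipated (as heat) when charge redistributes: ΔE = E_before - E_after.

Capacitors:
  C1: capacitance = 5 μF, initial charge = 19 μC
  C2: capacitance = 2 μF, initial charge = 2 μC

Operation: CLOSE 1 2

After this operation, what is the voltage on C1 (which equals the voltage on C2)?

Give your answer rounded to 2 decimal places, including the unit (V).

Answer: 3.00 V

Derivation:
Initial: C1(5μF, Q=19μC, V=3.80V), C2(2μF, Q=2μC, V=1.00V)
Op 1: CLOSE 1-2: Q_total=21.00, C_total=7.00, V=3.00; Q1=15.00, Q2=6.00; dissipated=5.600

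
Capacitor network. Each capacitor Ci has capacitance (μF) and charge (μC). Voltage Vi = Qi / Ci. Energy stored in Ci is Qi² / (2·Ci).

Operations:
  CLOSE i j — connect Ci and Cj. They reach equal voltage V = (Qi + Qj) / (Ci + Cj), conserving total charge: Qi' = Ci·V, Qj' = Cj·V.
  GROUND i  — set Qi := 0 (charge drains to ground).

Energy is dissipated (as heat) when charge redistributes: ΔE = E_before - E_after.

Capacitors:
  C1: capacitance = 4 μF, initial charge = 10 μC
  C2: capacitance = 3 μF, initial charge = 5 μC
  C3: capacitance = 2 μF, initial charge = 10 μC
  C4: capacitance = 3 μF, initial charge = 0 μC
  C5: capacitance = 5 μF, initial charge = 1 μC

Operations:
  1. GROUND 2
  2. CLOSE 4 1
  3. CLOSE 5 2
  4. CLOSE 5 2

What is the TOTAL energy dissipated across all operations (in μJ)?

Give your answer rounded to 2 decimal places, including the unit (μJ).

Initial: C1(4μF, Q=10μC, V=2.50V), C2(3μF, Q=5μC, V=1.67V), C3(2μF, Q=10μC, V=5.00V), C4(3μF, Q=0μC, V=0.00V), C5(5μF, Q=1μC, V=0.20V)
Op 1: GROUND 2: Q2=0; energy lost=4.167
Op 2: CLOSE 4-1: Q_total=10.00, C_total=7.00, V=1.43; Q4=4.29, Q1=5.71; dissipated=5.357
Op 3: CLOSE 5-2: Q_total=1.00, C_total=8.00, V=0.12; Q5=0.62, Q2=0.38; dissipated=0.037
Op 4: CLOSE 5-2: Q_total=1.00, C_total=8.00, V=0.12; Q5=0.62, Q2=0.38; dissipated=0.000
Total dissipated: 9.561 μJ

Answer: 9.56 μJ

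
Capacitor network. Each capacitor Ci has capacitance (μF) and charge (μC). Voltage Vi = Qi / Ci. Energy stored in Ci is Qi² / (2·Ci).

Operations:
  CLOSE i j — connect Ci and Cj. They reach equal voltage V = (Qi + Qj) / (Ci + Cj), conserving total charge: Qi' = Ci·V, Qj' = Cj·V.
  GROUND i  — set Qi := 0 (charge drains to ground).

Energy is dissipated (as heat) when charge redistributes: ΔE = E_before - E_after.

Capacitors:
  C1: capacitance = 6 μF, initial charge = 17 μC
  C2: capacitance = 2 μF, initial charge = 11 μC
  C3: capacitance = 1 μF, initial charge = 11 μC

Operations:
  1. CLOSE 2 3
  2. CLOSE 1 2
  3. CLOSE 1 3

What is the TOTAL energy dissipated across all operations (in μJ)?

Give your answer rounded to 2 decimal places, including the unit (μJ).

Initial: C1(6μF, Q=17μC, V=2.83V), C2(2μF, Q=11μC, V=5.50V), C3(1μF, Q=11μC, V=11.00V)
Op 1: CLOSE 2-3: Q_total=22.00, C_total=3.00, V=7.33; Q2=14.67, Q3=7.33; dissipated=10.083
Op 2: CLOSE 1-2: Q_total=31.67, C_total=8.00, V=3.96; Q1=23.75, Q2=7.92; dissipated=15.188
Op 3: CLOSE 1-3: Q_total=31.08, C_total=7.00, V=4.44; Q1=26.64, Q3=4.44; dissipated=4.882
Total dissipated: 30.153 μJ

Answer: 30.15 μJ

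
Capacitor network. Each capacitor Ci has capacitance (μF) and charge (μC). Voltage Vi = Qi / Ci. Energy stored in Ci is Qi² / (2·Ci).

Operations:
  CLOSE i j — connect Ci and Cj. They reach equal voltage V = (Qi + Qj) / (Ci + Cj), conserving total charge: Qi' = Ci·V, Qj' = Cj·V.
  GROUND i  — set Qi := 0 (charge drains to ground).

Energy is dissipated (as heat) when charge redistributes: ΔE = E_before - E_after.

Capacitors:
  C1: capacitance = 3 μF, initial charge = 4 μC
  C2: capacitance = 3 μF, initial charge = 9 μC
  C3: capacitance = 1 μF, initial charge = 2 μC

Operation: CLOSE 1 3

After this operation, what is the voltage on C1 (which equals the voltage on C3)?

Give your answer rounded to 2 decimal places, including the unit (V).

Initial: C1(3μF, Q=4μC, V=1.33V), C2(3μF, Q=9μC, V=3.00V), C3(1μF, Q=2μC, V=2.00V)
Op 1: CLOSE 1-3: Q_total=6.00, C_total=4.00, V=1.50; Q1=4.50, Q3=1.50; dissipated=0.167

Answer: 1.50 V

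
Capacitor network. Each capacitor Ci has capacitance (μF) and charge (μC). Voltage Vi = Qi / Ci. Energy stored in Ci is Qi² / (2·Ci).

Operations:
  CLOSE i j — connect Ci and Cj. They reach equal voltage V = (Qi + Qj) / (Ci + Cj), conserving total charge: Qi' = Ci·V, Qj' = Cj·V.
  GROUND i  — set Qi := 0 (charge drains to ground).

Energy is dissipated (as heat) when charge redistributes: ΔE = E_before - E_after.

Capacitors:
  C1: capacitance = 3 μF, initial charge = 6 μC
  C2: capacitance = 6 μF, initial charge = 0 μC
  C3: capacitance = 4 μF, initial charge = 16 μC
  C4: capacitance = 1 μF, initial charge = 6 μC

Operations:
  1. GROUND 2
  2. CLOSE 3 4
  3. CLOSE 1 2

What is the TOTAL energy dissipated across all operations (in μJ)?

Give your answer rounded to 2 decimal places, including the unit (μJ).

Initial: C1(3μF, Q=6μC, V=2.00V), C2(6μF, Q=0μC, V=0.00V), C3(4μF, Q=16μC, V=4.00V), C4(1μF, Q=6μC, V=6.00V)
Op 1: GROUND 2: Q2=0; energy lost=0.000
Op 2: CLOSE 3-4: Q_total=22.00, C_total=5.00, V=4.40; Q3=17.60, Q4=4.40; dissipated=1.600
Op 3: CLOSE 1-2: Q_total=6.00, C_total=9.00, V=0.67; Q1=2.00, Q2=4.00; dissipated=4.000
Total dissipated: 5.600 μJ

Answer: 5.60 μJ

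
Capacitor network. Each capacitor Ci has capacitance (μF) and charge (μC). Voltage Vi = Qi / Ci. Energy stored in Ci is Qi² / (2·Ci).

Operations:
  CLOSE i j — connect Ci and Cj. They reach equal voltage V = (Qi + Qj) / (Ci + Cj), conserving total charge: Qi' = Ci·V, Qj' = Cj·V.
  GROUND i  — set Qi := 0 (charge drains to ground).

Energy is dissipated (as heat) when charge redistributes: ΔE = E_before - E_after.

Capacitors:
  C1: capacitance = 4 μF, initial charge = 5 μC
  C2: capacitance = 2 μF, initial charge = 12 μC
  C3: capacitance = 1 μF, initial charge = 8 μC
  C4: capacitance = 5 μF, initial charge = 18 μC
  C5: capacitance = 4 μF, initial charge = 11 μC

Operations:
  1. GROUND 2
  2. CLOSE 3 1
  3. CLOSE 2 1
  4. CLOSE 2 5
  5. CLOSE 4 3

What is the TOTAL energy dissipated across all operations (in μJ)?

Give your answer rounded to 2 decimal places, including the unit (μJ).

Answer: 59.84 μJ

Derivation:
Initial: C1(4μF, Q=5μC, V=1.25V), C2(2μF, Q=12μC, V=6.00V), C3(1μF, Q=8μC, V=8.00V), C4(5μF, Q=18μC, V=3.60V), C5(4μF, Q=11μC, V=2.75V)
Op 1: GROUND 2: Q2=0; energy lost=36.000
Op 2: CLOSE 3-1: Q_total=13.00, C_total=5.00, V=2.60; Q3=2.60, Q1=10.40; dissipated=18.225
Op 3: CLOSE 2-1: Q_total=10.40, C_total=6.00, V=1.73; Q2=3.47, Q1=6.93; dissipated=4.507
Op 4: CLOSE 2-5: Q_total=14.47, C_total=6.00, V=2.41; Q2=4.82, Q5=9.64; dissipated=0.689
Op 5: CLOSE 4-3: Q_total=20.60, C_total=6.00, V=3.43; Q4=17.17, Q3=3.43; dissipated=0.417
Total dissipated: 59.837 μJ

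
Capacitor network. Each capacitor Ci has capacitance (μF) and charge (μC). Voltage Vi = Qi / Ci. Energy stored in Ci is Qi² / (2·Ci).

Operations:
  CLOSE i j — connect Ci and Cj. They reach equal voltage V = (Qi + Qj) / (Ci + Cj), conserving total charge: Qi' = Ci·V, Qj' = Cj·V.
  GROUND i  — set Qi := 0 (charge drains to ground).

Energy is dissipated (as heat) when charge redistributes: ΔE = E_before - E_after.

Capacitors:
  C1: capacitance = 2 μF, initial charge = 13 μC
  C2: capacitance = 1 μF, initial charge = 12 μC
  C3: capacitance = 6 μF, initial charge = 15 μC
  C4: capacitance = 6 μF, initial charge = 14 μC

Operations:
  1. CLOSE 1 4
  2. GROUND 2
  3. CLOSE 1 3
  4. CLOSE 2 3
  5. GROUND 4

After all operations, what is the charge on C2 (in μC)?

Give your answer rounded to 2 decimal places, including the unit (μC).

Answer: 2.33 μC

Derivation:
Initial: C1(2μF, Q=13μC, V=6.50V), C2(1μF, Q=12μC, V=12.00V), C3(6μF, Q=15μC, V=2.50V), C4(6μF, Q=14μC, V=2.33V)
Op 1: CLOSE 1-4: Q_total=27.00, C_total=8.00, V=3.38; Q1=6.75, Q4=20.25; dissipated=13.021
Op 2: GROUND 2: Q2=0; energy lost=72.000
Op 3: CLOSE 1-3: Q_total=21.75, C_total=8.00, V=2.72; Q1=5.44, Q3=16.31; dissipated=0.574
Op 4: CLOSE 2-3: Q_total=16.31, C_total=7.00, V=2.33; Q2=2.33, Q3=13.98; dissipated=3.168
Op 5: GROUND 4: Q4=0; energy lost=34.172
Final charges: Q1=5.44, Q2=2.33, Q3=13.98, Q4=0.00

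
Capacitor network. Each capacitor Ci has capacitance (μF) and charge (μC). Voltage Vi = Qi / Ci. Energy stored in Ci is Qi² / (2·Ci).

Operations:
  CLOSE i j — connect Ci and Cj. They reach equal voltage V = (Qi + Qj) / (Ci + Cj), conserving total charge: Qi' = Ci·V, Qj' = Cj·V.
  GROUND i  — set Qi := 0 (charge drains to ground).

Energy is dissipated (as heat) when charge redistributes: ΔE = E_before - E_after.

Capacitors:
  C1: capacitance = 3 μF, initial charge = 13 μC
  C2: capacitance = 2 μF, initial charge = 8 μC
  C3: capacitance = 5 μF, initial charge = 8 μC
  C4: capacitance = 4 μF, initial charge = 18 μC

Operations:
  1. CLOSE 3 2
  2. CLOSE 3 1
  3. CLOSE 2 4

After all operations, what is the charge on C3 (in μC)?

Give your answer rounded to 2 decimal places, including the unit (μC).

Initial: C1(3μF, Q=13μC, V=4.33V), C2(2μF, Q=8μC, V=4.00V), C3(5μF, Q=8μC, V=1.60V), C4(4μF, Q=18μC, V=4.50V)
Op 1: CLOSE 3-2: Q_total=16.00, C_total=7.00, V=2.29; Q3=11.43, Q2=4.57; dissipated=4.114
Op 2: CLOSE 3-1: Q_total=24.43, C_total=8.00, V=3.05; Q3=15.27, Q1=9.16; dissipated=3.931
Op 3: CLOSE 2-4: Q_total=22.57, C_total=6.00, V=3.76; Q2=7.52, Q4=15.05; dissipated=3.269
Final charges: Q1=9.16, Q2=7.52, Q3=15.27, Q4=15.05

Answer: 15.27 μC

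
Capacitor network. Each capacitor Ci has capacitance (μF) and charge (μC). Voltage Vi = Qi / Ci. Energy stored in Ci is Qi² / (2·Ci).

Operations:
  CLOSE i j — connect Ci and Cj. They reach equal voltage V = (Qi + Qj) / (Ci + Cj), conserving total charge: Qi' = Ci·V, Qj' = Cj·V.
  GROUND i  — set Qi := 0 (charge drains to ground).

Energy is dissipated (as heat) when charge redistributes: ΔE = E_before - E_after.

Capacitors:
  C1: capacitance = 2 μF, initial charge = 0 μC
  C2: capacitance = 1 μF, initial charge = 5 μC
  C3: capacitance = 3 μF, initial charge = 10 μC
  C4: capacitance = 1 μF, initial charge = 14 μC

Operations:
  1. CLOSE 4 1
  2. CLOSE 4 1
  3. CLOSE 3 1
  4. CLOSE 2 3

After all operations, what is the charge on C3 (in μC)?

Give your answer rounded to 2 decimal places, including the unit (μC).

Initial: C1(2μF, Q=0μC, V=0.00V), C2(1μF, Q=5μC, V=5.00V), C3(3μF, Q=10μC, V=3.33V), C4(1μF, Q=14μC, V=14.00V)
Op 1: CLOSE 4-1: Q_total=14.00, C_total=3.00, V=4.67; Q4=4.67, Q1=9.33; dissipated=65.333
Op 2: CLOSE 4-1: Q_total=14.00, C_total=3.00, V=4.67; Q4=4.67, Q1=9.33; dissipated=0.000
Op 3: CLOSE 3-1: Q_total=19.33, C_total=5.00, V=3.87; Q3=11.60, Q1=7.73; dissipated=1.067
Op 4: CLOSE 2-3: Q_total=16.60, C_total=4.00, V=4.15; Q2=4.15, Q3=12.45; dissipated=0.482
Final charges: Q1=7.73, Q2=4.15, Q3=12.45, Q4=4.67

Answer: 12.45 μC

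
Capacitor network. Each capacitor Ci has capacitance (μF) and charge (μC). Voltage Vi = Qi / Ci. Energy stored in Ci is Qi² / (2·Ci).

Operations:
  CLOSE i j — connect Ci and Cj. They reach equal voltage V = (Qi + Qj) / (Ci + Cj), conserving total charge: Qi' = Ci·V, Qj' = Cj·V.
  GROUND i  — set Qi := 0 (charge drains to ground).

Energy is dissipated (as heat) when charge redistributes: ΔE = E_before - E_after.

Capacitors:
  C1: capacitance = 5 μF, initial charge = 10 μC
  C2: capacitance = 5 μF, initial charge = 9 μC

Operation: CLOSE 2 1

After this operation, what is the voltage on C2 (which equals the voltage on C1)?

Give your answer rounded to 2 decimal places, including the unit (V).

Answer: 1.90 V

Derivation:
Initial: C1(5μF, Q=10μC, V=2.00V), C2(5μF, Q=9μC, V=1.80V)
Op 1: CLOSE 2-1: Q_total=19.00, C_total=10.00, V=1.90; Q2=9.50, Q1=9.50; dissipated=0.050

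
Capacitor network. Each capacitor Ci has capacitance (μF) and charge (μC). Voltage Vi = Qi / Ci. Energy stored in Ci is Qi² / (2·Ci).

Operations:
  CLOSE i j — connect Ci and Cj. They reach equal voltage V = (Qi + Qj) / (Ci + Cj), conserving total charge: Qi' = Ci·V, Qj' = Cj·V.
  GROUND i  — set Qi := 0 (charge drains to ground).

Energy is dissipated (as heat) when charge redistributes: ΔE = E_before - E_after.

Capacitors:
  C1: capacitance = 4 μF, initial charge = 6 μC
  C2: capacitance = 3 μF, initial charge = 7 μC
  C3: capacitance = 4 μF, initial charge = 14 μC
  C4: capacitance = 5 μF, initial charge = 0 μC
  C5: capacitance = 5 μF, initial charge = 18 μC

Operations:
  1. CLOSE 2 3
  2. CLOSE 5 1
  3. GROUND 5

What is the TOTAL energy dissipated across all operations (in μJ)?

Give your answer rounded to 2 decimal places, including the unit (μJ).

Answer: 23.84 μJ

Derivation:
Initial: C1(4μF, Q=6μC, V=1.50V), C2(3μF, Q=7μC, V=2.33V), C3(4μF, Q=14μC, V=3.50V), C4(5μF, Q=0μC, V=0.00V), C5(5μF, Q=18μC, V=3.60V)
Op 1: CLOSE 2-3: Q_total=21.00, C_total=7.00, V=3.00; Q2=9.00, Q3=12.00; dissipated=1.167
Op 2: CLOSE 5-1: Q_total=24.00, C_total=9.00, V=2.67; Q5=13.33, Q1=10.67; dissipated=4.900
Op 3: GROUND 5: Q5=0; energy lost=17.778
Total dissipated: 23.844 μJ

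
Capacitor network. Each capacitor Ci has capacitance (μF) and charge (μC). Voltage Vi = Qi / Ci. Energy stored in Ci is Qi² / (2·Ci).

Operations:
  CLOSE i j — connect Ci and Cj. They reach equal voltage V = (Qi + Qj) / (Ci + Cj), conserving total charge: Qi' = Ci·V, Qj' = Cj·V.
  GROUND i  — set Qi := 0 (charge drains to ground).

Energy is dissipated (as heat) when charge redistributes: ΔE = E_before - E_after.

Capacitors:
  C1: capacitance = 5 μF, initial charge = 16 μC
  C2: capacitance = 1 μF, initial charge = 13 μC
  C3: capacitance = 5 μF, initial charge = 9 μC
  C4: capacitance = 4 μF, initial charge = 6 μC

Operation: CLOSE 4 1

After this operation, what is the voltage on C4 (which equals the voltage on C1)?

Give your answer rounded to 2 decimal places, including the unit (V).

Initial: C1(5μF, Q=16μC, V=3.20V), C2(1μF, Q=13μC, V=13.00V), C3(5μF, Q=9μC, V=1.80V), C4(4μF, Q=6μC, V=1.50V)
Op 1: CLOSE 4-1: Q_total=22.00, C_total=9.00, V=2.44; Q4=9.78, Q1=12.22; dissipated=3.211

Answer: 2.44 V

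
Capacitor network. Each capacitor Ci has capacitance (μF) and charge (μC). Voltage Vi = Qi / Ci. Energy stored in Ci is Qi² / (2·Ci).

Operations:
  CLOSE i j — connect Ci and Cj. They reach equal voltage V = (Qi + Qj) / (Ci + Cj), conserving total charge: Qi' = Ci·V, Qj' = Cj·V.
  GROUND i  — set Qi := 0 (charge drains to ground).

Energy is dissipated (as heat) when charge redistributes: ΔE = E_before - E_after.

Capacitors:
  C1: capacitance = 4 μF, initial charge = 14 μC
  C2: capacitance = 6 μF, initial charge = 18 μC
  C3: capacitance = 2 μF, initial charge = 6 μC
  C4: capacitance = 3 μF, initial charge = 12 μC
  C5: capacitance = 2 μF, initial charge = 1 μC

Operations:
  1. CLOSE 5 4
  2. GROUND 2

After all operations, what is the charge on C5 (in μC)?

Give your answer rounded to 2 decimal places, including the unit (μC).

Initial: C1(4μF, Q=14μC, V=3.50V), C2(6μF, Q=18μC, V=3.00V), C3(2μF, Q=6μC, V=3.00V), C4(3μF, Q=12μC, V=4.00V), C5(2μF, Q=1μC, V=0.50V)
Op 1: CLOSE 5-4: Q_total=13.00, C_total=5.00, V=2.60; Q5=5.20, Q4=7.80; dissipated=7.350
Op 2: GROUND 2: Q2=0; energy lost=27.000
Final charges: Q1=14.00, Q2=0.00, Q3=6.00, Q4=7.80, Q5=5.20

Answer: 5.20 μC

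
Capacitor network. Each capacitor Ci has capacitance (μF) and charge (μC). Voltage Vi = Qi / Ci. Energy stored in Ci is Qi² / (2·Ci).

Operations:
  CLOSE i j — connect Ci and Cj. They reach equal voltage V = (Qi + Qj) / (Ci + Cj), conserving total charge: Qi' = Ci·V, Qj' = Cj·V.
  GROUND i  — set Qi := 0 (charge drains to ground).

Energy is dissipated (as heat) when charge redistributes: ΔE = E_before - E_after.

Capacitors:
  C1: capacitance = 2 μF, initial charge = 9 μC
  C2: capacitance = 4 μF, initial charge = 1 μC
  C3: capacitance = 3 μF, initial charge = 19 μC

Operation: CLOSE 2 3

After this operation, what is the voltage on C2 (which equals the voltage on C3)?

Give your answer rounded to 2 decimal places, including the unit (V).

Answer: 2.86 V

Derivation:
Initial: C1(2μF, Q=9μC, V=4.50V), C2(4μF, Q=1μC, V=0.25V), C3(3μF, Q=19μC, V=6.33V)
Op 1: CLOSE 2-3: Q_total=20.00, C_total=7.00, V=2.86; Q2=11.43, Q3=8.57; dissipated=31.720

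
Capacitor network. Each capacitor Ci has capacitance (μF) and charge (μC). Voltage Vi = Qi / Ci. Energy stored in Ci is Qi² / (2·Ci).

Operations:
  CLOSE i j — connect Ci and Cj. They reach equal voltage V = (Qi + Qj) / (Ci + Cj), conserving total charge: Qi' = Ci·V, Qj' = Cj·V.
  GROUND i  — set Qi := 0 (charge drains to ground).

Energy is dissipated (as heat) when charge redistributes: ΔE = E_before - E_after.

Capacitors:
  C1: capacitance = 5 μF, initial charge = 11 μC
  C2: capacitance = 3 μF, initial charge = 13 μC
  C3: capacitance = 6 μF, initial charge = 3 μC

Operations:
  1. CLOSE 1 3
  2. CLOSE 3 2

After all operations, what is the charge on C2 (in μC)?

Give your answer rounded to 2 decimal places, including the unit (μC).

Initial: C1(5μF, Q=11μC, V=2.20V), C2(3μF, Q=13μC, V=4.33V), C3(6μF, Q=3μC, V=0.50V)
Op 1: CLOSE 1-3: Q_total=14.00, C_total=11.00, V=1.27; Q1=6.36, Q3=7.64; dissipated=3.941
Op 2: CLOSE 3-2: Q_total=20.64, C_total=9.00, V=2.29; Q3=13.76, Q2=6.88; dissipated=9.367
Final charges: Q1=6.36, Q2=6.88, Q3=13.76

Answer: 6.88 μC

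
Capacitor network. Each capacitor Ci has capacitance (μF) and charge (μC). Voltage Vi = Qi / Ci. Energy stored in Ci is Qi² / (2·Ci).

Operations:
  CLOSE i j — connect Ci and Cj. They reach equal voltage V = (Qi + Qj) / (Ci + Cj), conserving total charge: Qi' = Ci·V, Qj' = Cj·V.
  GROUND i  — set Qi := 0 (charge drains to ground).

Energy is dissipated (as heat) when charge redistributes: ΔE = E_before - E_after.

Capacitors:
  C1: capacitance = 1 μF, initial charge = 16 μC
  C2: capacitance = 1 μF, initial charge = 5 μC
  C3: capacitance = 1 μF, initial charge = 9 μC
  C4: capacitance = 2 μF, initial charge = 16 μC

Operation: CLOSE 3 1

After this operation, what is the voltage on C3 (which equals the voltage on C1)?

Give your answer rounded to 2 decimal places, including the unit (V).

Initial: C1(1μF, Q=16μC, V=16.00V), C2(1μF, Q=5μC, V=5.00V), C3(1μF, Q=9μC, V=9.00V), C4(2μF, Q=16μC, V=8.00V)
Op 1: CLOSE 3-1: Q_total=25.00, C_total=2.00, V=12.50; Q3=12.50, Q1=12.50; dissipated=12.250

Answer: 12.50 V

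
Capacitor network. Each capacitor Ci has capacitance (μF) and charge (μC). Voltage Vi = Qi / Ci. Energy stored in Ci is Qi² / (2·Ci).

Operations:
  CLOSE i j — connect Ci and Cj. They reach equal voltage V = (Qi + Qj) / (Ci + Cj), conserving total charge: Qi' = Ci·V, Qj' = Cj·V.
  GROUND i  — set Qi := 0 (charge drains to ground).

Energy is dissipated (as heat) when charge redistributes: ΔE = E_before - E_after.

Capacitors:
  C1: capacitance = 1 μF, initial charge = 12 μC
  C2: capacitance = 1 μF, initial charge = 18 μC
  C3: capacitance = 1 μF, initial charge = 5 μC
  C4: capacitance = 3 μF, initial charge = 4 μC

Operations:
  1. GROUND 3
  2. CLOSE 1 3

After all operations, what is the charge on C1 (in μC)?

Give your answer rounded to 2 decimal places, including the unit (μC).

Answer: 6.00 μC

Derivation:
Initial: C1(1μF, Q=12μC, V=12.00V), C2(1μF, Q=18μC, V=18.00V), C3(1μF, Q=5μC, V=5.00V), C4(3μF, Q=4μC, V=1.33V)
Op 1: GROUND 3: Q3=0; energy lost=12.500
Op 2: CLOSE 1-3: Q_total=12.00, C_total=2.00, V=6.00; Q1=6.00, Q3=6.00; dissipated=36.000
Final charges: Q1=6.00, Q2=18.00, Q3=6.00, Q4=4.00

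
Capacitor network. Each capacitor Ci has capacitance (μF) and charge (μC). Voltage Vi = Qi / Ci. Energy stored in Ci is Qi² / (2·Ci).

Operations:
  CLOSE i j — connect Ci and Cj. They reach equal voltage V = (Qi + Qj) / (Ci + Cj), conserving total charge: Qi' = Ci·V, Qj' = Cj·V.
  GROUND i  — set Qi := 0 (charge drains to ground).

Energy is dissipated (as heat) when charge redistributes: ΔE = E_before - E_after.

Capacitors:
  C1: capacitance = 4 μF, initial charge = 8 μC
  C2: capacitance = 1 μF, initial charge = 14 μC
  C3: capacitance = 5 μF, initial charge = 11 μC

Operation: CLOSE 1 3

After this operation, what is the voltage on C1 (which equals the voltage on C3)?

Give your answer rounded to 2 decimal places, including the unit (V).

Answer: 2.11 V

Derivation:
Initial: C1(4μF, Q=8μC, V=2.00V), C2(1μF, Q=14μC, V=14.00V), C3(5μF, Q=11μC, V=2.20V)
Op 1: CLOSE 1-3: Q_total=19.00, C_total=9.00, V=2.11; Q1=8.44, Q3=10.56; dissipated=0.044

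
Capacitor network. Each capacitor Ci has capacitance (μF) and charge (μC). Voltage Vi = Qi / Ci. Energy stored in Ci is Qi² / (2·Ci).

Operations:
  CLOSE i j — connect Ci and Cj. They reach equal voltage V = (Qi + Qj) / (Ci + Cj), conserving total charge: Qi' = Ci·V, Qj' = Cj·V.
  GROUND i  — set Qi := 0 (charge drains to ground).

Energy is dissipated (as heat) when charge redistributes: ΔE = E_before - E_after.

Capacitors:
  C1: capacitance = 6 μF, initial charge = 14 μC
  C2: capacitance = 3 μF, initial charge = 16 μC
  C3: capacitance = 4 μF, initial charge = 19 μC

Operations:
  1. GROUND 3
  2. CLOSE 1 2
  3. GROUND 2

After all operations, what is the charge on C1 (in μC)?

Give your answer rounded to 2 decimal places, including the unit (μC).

Initial: C1(6μF, Q=14μC, V=2.33V), C2(3μF, Q=16μC, V=5.33V), C3(4μF, Q=19μC, V=4.75V)
Op 1: GROUND 3: Q3=0; energy lost=45.125
Op 2: CLOSE 1-2: Q_total=30.00, C_total=9.00, V=3.33; Q1=20.00, Q2=10.00; dissipated=9.000
Op 3: GROUND 2: Q2=0; energy lost=16.667
Final charges: Q1=20.00, Q2=0.00, Q3=0.00

Answer: 20.00 μC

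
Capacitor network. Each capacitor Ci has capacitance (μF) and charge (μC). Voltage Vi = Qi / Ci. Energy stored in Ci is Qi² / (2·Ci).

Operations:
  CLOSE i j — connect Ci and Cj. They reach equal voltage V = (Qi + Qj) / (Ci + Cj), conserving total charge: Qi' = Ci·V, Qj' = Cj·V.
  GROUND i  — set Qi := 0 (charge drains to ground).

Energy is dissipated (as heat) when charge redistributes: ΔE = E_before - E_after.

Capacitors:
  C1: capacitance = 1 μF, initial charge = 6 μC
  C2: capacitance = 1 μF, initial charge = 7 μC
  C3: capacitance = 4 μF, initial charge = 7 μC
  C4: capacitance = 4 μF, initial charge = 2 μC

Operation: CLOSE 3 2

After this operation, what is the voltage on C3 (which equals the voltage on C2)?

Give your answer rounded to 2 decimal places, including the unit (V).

Answer: 2.80 V

Derivation:
Initial: C1(1μF, Q=6μC, V=6.00V), C2(1μF, Q=7μC, V=7.00V), C3(4μF, Q=7μC, V=1.75V), C4(4μF, Q=2μC, V=0.50V)
Op 1: CLOSE 3-2: Q_total=14.00, C_total=5.00, V=2.80; Q3=11.20, Q2=2.80; dissipated=11.025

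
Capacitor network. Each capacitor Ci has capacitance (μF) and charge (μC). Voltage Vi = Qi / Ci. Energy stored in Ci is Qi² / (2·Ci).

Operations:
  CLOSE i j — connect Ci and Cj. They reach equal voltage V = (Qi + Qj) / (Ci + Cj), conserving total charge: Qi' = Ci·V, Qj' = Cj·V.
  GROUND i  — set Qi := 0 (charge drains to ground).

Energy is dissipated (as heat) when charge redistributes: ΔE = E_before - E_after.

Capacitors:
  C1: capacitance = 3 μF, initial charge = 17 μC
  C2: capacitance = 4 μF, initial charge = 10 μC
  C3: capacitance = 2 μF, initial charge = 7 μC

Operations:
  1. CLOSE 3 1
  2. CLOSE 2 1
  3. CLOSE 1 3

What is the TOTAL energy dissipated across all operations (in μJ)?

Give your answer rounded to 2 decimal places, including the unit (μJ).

Initial: C1(3μF, Q=17μC, V=5.67V), C2(4μF, Q=10μC, V=2.50V), C3(2μF, Q=7μC, V=3.50V)
Op 1: CLOSE 3-1: Q_total=24.00, C_total=5.00, V=4.80; Q3=9.60, Q1=14.40; dissipated=2.817
Op 2: CLOSE 2-1: Q_total=24.40, C_total=7.00, V=3.49; Q2=13.94, Q1=10.46; dissipated=4.534
Op 3: CLOSE 1-3: Q_total=20.06, C_total=5.00, V=4.01; Q1=12.03, Q3=8.02; dissipated=1.036
Total dissipated: 8.387 μJ

Answer: 8.39 μJ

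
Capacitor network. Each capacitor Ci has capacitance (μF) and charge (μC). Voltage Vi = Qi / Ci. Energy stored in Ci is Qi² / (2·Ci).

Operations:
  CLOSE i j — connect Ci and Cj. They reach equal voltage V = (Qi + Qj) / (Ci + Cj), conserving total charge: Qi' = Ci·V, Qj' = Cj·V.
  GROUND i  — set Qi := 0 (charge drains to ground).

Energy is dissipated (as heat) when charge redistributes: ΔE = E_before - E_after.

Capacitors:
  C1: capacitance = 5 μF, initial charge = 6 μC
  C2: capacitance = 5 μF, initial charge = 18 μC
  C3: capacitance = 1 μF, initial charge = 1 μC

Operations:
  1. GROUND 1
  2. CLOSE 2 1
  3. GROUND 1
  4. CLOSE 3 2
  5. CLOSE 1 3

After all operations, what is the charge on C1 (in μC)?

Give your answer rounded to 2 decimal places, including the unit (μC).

Answer: 1.39 μC

Derivation:
Initial: C1(5μF, Q=6μC, V=1.20V), C2(5μF, Q=18μC, V=3.60V), C3(1μF, Q=1μC, V=1.00V)
Op 1: GROUND 1: Q1=0; energy lost=3.600
Op 2: CLOSE 2-1: Q_total=18.00, C_total=10.00, V=1.80; Q2=9.00, Q1=9.00; dissipated=16.200
Op 3: GROUND 1: Q1=0; energy lost=8.100
Op 4: CLOSE 3-2: Q_total=10.00, C_total=6.00, V=1.67; Q3=1.67, Q2=8.33; dissipated=0.267
Op 5: CLOSE 1-3: Q_total=1.67, C_total=6.00, V=0.28; Q1=1.39, Q3=0.28; dissipated=1.157
Final charges: Q1=1.39, Q2=8.33, Q3=0.28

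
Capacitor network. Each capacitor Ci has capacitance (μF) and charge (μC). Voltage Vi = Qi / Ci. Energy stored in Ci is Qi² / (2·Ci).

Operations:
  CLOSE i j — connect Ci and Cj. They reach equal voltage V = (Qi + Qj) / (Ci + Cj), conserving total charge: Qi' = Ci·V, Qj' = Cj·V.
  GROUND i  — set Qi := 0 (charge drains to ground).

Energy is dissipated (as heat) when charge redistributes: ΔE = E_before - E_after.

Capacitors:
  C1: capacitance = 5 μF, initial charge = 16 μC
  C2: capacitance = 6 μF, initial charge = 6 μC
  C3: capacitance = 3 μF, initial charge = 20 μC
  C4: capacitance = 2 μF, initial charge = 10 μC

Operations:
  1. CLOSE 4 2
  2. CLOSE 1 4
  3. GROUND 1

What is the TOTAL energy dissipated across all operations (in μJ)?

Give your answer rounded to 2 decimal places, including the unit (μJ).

Answer: 33.44 μJ

Derivation:
Initial: C1(5μF, Q=16μC, V=3.20V), C2(6μF, Q=6μC, V=1.00V), C3(3μF, Q=20μC, V=6.67V), C4(2μF, Q=10μC, V=5.00V)
Op 1: CLOSE 4-2: Q_total=16.00, C_total=8.00, V=2.00; Q4=4.00, Q2=12.00; dissipated=12.000
Op 2: CLOSE 1-4: Q_total=20.00, C_total=7.00, V=2.86; Q1=14.29, Q4=5.71; dissipated=1.029
Op 3: GROUND 1: Q1=0; energy lost=20.408
Total dissipated: 33.437 μJ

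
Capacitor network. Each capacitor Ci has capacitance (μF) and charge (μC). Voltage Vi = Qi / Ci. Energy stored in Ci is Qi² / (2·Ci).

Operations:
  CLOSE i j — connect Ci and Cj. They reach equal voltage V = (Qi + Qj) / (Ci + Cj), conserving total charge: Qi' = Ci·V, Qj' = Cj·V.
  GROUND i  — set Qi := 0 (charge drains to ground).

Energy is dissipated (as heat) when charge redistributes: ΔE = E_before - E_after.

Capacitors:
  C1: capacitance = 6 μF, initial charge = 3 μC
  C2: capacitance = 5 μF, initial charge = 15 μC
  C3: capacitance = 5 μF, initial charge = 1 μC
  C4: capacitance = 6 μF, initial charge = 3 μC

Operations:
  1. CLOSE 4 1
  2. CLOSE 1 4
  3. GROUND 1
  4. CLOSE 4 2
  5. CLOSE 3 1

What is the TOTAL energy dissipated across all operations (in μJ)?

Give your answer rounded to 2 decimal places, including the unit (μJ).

Initial: C1(6μF, Q=3μC, V=0.50V), C2(5μF, Q=15μC, V=3.00V), C3(5μF, Q=1μC, V=0.20V), C4(6μF, Q=3μC, V=0.50V)
Op 1: CLOSE 4-1: Q_total=6.00, C_total=12.00, V=0.50; Q4=3.00, Q1=3.00; dissipated=0.000
Op 2: CLOSE 1-4: Q_total=6.00, C_total=12.00, V=0.50; Q1=3.00, Q4=3.00; dissipated=0.000
Op 3: GROUND 1: Q1=0; energy lost=0.750
Op 4: CLOSE 4-2: Q_total=18.00, C_total=11.00, V=1.64; Q4=9.82, Q2=8.18; dissipated=8.523
Op 5: CLOSE 3-1: Q_total=1.00, C_total=11.00, V=0.09; Q3=0.45, Q1=0.55; dissipated=0.055
Total dissipated: 9.327 μJ

Answer: 9.33 μJ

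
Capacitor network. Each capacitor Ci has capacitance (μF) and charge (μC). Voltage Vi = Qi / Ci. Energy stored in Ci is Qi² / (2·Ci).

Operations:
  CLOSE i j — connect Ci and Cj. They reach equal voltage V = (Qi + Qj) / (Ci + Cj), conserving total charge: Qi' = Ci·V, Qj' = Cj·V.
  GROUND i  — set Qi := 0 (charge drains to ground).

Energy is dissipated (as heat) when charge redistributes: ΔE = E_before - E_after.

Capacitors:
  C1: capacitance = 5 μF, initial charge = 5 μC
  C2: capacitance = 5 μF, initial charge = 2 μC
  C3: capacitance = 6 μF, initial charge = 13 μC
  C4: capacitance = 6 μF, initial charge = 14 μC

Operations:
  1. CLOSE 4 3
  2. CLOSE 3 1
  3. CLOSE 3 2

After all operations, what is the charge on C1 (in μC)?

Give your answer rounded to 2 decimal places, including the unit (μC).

Initial: C1(5μF, Q=5μC, V=1.00V), C2(5μF, Q=2μC, V=0.40V), C3(6μF, Q=13μC, V=2.17V), C4(6μF, Q=14μC, V=2.33V)
Op 1: CLOSE 4-3: Q_total=27.00, C_total=12.00, V=2.25; Q4=13.50, Q3=13.50; dissipated=0.042
Op 2: CLOSE 3-1: Q_total=18.50, C_total=11.00, V=1.68; Q3=10.09, Q1=8.41; dissipated=2.131
Op 3: CLOSE 3-2: Q_total=12.09, C_total=11.00, V=1.10; Q3=6.60, Q2=5.50; dissipated=2.241
Final charges: Q1=8.41, Q2=5.50, Q3=6.60, Q4=13.50

Answer: 8.41 μC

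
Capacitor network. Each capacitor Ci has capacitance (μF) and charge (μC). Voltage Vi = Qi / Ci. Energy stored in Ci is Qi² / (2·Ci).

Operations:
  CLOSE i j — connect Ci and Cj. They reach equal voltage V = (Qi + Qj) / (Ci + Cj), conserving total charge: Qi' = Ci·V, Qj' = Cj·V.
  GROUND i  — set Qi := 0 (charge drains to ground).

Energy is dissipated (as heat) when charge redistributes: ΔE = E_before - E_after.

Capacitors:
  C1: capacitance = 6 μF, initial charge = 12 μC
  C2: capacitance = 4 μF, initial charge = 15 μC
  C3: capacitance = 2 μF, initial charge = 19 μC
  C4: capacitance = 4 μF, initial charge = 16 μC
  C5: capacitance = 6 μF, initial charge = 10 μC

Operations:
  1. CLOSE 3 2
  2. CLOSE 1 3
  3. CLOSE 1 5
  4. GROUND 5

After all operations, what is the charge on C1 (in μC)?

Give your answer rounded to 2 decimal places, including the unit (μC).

Answer: 13.75 μC

Derivation:
Initial: C1(6μF, Q=12μC, V=2.00V), C2(4μF, Q=15μC, V=3.75V), C3(2μF, Q=19μC, V=9.50V), C4(4μF, Q=16μC, V=4.00V), C5(6μF, Q=10μC, V=1.67V)
Op 1: CLOSE 3-2: Q_total=34.00, C_total=6.00, V=5.67; Q3=11.33, Q2=22.67; dissipated=22.042
Op 2: CLOSE 1-3: Q_total=23.33, C_total=8.00, V=2.92; Q1=17.50, Q3=5.83; dissipated=10.083
Op 3: CLOSE 1-5: Q_total=27.50, C_total=12.00, V=2.29; Q1=13.75, Q5=13.75; dissipated=2.344
Op 4: GROUND 5: Q5=0; energy lost=15.755
Final charges: Q1=13.75, Q2=22.67, Q3=5.83, Q4=16.00, Q5=0.00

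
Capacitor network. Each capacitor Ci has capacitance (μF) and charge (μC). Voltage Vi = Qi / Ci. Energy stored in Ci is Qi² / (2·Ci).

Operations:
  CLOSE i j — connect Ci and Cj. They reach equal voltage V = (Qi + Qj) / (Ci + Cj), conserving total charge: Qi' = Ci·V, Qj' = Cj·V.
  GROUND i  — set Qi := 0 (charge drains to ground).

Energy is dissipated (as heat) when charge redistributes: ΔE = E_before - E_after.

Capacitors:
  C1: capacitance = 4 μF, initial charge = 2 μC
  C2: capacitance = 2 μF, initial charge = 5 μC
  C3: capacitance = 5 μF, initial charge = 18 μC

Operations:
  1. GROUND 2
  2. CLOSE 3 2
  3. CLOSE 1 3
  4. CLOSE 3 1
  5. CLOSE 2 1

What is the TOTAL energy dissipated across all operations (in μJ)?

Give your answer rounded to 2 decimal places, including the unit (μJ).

Initial: C1(4μF, Q=2μC, V=0.50V), C2(2μF, Q=5μC, V=2.50V), C3(5μF, Q=18μC, V=3.60V)
Op 1: GROUND 2: Q2=0; energy lost=6.250
Op 2: CLOSE 3-2: Q_total=18.00, C_total=7.00, V=2.57; Q3=12.86, Q2=5.14; dissipated=9.257
Op 3: CLOSE 1-3: Q_total=14.86, C_total=9.00, V=1.65; Q1=6.60, Q3=8.25; dissipated=4.768
Op 4: CLOSE 3-1: Q_total=14.86, C_total=9.00, V=1.65; Q3=8.25, Q1=6.60; dissipated=0.000
Op 5: CLOSE 2-1: Q_total=11.75, C_total=6.00, V=1.96; Q2=3.92, Q1=7.83; dissipated=0.565
Total dissipated: 20.840 μJ

Answer: 20.84 μJ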